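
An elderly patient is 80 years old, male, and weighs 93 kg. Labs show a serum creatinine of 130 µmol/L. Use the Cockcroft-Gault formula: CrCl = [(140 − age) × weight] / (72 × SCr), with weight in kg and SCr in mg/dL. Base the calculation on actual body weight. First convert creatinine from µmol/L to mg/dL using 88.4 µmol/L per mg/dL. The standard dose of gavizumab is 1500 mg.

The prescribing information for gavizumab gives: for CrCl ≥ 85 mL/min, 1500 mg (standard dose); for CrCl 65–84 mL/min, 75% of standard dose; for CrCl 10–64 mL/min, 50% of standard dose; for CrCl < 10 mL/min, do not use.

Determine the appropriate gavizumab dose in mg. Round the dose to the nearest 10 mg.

SCr = 130 / 88.4 = 1.471 mg/dL
CrCl = (140 − 80) × 93 / (72 × 1.471) = 5580.0 / 105.91 ≈ 52.7 mL/min
CrCl ≈ 53 mL/min → bracket 10–64 mL/min.
50% of 1500 mg = 750 mg

750 mg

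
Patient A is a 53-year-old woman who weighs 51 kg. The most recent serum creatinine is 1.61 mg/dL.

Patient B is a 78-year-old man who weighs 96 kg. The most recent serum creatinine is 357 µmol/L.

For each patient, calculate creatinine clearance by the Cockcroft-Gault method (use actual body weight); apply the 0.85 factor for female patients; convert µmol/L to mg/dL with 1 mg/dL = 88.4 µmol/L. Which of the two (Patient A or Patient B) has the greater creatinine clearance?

Patient A

Patient A: CrCl = (140 − 53) × 51 / (72 × 1.61) × 0.85 = 4437.0 / 115.92 × 0.85 ≈ 32.5 mL/min
Patient B: SCr = 357 / 88.4 = 4.038 mg/dL
Patient B: CrCl = (140 − 78) × 96 / (72 × 4.038) = 5952.0 / 290.74 ≈ 20.5 mL/min
32.5 vs 20.5 mL/min → Patient A is higher.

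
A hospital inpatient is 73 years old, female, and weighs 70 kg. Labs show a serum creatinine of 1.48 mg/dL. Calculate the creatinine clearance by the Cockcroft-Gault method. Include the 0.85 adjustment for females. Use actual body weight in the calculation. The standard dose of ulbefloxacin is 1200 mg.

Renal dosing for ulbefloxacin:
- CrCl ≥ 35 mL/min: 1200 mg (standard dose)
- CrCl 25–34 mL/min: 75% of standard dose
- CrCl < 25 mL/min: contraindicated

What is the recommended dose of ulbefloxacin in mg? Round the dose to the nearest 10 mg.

CrCl = (140 − 73) × 70 / (72 × 1.48) × 0.85 = 4690.0 / 106.56 × 0.85 ≈ 37.4 mL/min
CrCl ≈ 37 mL/min → bracket ≥ 35 mL/min.
100% of 1200 mg = 1200 mg

1200 mg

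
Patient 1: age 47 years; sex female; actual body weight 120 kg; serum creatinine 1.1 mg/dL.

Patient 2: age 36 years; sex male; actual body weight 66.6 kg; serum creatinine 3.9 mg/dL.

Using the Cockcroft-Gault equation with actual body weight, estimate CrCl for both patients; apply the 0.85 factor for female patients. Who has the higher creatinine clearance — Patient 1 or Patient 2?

Patient 1: CrCl = (140 − 47) × 120 / (72 × 1.1) × 0.85 = 11160.0 / 79.20 × 0.85 ≈ 119.8 mL/min
Patient 2: CrCl = (140 − 36) × 66.6 / (72 × 3.9) = 6926.4 / 280.80 ≈ 24.7 mL/min
119.8 vs 24.7 mL/min → Patient 1 is higher.

Patient 1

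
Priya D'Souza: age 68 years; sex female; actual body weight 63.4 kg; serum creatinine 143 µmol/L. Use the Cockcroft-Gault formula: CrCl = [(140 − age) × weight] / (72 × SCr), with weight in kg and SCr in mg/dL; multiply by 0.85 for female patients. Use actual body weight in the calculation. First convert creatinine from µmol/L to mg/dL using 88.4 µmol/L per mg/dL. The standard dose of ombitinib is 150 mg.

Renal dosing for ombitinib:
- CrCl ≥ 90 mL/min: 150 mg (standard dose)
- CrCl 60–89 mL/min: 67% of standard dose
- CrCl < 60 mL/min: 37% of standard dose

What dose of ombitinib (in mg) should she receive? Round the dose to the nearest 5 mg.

SCr = 143 / 88.4 = 1.618 mg/dL
CrCl = (140 − 68) × 63.4 / (72 × 1.618) × 0.85 = 4564.8 / 116.50 × 0.85 ≈ 33.3 mL/min
CrCl ≈ 33 mL/min → bracket < 60 mL/min.
37% of 150 mg = 55.5 mg → 55 mg

55 mg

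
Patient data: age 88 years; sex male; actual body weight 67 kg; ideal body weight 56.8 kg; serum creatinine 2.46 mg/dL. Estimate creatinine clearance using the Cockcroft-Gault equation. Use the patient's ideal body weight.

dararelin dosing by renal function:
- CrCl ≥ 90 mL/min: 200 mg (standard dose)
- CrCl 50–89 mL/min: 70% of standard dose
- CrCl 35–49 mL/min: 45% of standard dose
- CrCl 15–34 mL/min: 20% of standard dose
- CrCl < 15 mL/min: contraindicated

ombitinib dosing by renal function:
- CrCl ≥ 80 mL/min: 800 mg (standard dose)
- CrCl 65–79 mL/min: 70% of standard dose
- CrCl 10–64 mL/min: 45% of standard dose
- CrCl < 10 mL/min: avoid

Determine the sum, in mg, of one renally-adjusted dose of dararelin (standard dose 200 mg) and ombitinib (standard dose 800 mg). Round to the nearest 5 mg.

400 mg

CrCl = (140 − 88) × 56.8 / (72 × 2.46) = 2953.6 / 177.12 ≈ 16.7 mL/min
CrCl ≈ 17 mL/min.
dararelin: 15–34 mL/min → 20% of 200 mg = 40 mg.
ombitinib: 10–64 mL/min → 45% of 800 mg = 360 mg.
Total = 40 + 360 = 400 mg.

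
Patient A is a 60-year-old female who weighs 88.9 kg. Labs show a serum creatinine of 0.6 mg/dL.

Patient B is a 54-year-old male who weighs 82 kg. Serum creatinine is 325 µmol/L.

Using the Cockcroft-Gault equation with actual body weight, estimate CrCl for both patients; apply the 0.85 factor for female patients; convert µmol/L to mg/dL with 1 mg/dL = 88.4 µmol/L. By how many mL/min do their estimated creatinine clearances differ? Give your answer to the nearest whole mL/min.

Patient A: CrCl = (140 − 60) × 88.9 / (72 × 0.6) × 0.85 = 7112.0 / 43.20 × 0.85 ≈ 139.9 mL/min
Patient B: SCr = 325 / 88.4 = 3.676 mg/dL
Patient B: CrCl = (140 − 54) × 82 / (72 × 3.676) = 7052.0 / 264.67 ≈ 26.6 mL/min
|139.9 − 26.6| = 113.3 mL/min

113 mL/min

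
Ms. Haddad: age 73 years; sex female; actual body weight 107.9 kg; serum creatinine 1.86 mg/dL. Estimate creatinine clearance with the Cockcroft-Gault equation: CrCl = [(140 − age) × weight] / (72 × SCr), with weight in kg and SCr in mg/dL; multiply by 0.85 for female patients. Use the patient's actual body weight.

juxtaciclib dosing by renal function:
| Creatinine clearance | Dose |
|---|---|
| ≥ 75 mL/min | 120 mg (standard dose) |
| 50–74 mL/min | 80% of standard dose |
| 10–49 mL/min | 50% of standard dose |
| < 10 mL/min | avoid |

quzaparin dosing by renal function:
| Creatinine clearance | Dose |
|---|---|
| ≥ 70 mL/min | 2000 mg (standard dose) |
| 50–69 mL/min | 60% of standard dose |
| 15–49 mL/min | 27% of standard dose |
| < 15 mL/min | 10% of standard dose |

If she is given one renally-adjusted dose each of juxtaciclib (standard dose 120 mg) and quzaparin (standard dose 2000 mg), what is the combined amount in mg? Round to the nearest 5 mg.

CrCl = (140 − 73) × 107.9 / (72 × 1.86) × 0.85 = 7229.3 / 133.92 × 0.85 ≈ 45.9 mL/min
CrCl ≈ 46 mL/min.
juxtaciclib: 10–49 mL/min → 50% of 120 mg = 60 mg.
quzaparin: 15–49 mL/min → 27% of 2000 mg = 540 mg.
Total = 60 + 540 = 600 mg.

600 mg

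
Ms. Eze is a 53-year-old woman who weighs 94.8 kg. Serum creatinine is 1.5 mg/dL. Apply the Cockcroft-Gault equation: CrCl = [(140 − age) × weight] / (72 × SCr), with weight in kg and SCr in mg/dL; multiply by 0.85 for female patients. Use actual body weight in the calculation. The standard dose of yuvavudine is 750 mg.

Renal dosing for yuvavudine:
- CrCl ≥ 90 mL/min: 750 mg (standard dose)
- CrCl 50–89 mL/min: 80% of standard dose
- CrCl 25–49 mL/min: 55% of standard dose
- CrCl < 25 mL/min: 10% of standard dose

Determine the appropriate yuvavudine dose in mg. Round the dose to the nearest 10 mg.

CrCl = (140 − 53) × 94.8 / (72 × 1.5) × 0.85 = 8247.6 / 108.00 × 0.85 ≈ 64.9 mL/min
CrCl ≈ 65 mL/min → bracket 50–89 mL/min.
80% of 750 mg = 600 mg

600 mg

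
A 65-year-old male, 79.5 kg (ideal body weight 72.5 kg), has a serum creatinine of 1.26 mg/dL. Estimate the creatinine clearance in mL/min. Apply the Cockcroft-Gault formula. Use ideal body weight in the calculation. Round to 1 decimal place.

59.9 mL/min

CrCl = (140 − 65) × 72.5 / (72 × 1.26) = 5437.5 / 90.72 ≈ 59.9 mL/min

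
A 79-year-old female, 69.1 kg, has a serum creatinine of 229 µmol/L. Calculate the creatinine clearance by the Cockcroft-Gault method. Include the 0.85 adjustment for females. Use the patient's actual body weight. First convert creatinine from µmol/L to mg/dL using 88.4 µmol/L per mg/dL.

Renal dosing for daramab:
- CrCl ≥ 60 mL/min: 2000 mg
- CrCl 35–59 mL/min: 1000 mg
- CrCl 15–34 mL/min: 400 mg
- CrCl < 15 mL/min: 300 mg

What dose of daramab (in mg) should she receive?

SCr = 229 / 88.4 = 2.59 mg/dL
CrCl = (140 − 79) × 69.1 / (72 × 2.59) × 0.85 = 4215.1 / 186.48 × 0.85 ≈ 19.2 mL/min
CrCl ≈ 19 mL/min → bracket 15–34 mL/min.
Dose for this bracket: 400 mg.

400 mg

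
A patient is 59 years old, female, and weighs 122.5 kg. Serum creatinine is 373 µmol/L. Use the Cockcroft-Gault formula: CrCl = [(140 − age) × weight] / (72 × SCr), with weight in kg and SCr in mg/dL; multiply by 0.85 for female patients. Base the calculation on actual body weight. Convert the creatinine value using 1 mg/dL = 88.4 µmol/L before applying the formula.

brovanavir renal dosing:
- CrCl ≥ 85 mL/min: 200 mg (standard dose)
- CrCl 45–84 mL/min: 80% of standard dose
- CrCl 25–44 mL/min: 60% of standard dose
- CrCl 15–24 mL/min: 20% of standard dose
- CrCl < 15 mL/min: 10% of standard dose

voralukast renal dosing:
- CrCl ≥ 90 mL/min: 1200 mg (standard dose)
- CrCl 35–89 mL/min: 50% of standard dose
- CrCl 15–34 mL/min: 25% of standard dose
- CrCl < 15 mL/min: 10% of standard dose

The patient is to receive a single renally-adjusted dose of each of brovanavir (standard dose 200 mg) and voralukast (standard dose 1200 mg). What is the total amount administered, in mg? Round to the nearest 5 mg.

SCr = 373 / 88.4 = 4.219 mg/dL
CrCl = (140 − 59) × 122.5 / (72 × 4.219) × 0.85 = 9922.5 / 303.77 × 0.85 ≈ 27.8 mL/min
CrCl ≈ 28 mL/min.
brovanavir: 25–44 mL/min → 60% of 200 mg = 120 mg.
voralukast: 15–34 mL/min → 25% of 1200 mg = 300 mg.
Total = 120 + 300 = 420 mg.

420 mg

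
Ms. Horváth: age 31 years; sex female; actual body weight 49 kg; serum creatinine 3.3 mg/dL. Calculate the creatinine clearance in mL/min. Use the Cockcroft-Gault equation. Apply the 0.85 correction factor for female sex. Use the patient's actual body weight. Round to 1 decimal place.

CrCl = (140 − 31) × 49 / (72 × 3.3) × 0.85 = 5341.0 / 237.60 × 0.85 ≈ 19.1 mL/min

19.1 mL/min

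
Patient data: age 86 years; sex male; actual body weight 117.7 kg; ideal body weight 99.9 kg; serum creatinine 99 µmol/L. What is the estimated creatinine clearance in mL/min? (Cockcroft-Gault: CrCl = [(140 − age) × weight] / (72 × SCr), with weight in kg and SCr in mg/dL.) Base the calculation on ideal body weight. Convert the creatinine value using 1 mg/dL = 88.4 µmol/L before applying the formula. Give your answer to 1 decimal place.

SCr = 99 / 88.4 = 1.12 mg/dL
CrCl = (140 − 86) × 99.9 / (72 × 1.12) = 5394.6 / 80.64 ≈ 66.9 mL/min

66.9 mL/min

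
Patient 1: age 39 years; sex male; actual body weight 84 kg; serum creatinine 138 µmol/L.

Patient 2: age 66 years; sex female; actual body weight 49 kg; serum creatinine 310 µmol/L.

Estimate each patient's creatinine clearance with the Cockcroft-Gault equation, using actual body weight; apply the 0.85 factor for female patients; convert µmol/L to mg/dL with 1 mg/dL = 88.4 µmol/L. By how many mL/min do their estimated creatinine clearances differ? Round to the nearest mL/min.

Patient 1: SCr = 138 / 88.4 = 1.561 mg/dL
Patient 1: CrCl = (140 − 39) × 84 / (72 × 1.561) = 8484.0 / 112.39 ≈ 75.5 mL/min
Patient 2: SCr = 310 / 88.4 = 3.507 mg/dL
Patient 2: CrCl = (140 − 66) × 49 / (72 × 3.507) × 0.85 = 3626.0 / 252.50 × 0.85 ≈ 12.2 mL/min
|75.5 − 12.2| = 63.3 mL/min

63 mL/min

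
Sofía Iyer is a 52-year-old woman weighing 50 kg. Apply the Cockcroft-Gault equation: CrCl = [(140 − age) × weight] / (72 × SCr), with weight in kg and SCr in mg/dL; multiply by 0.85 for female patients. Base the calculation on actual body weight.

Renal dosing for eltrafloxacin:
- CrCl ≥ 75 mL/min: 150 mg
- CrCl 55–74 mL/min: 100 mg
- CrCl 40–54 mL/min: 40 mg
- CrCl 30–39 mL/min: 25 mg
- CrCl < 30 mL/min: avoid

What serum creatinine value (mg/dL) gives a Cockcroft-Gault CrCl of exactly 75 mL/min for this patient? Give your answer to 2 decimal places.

0.69 mg/dL

Standard dose requires CrCl ≥ 75 mL/min.
Set (140 − 52) × 50 × 0.85 / (72 × SCr) = 75
SCr = (140 − 52) × 50 × 0.85 / (72 × 75) = 0.693 mg/dL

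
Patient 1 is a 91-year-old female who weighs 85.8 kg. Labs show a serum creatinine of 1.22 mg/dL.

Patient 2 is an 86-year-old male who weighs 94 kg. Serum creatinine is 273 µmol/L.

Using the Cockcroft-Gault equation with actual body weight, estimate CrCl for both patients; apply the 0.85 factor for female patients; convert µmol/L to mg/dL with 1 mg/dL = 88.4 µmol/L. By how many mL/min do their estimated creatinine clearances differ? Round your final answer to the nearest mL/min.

18 mL/min

Patient 1: CrCl = (140 − 91) × 85.8 / (72 × 1.22) × 0.85 = 4204.2 / 87.84 × 0.85 ≈ 40.7 mL/min
Patient 2: SCr = 273 / 88.4 = 3.088 mg/dL
Patient 2: CrCl = (140 − 86) × 94 / (72 × 3.088) = 5076.0 / 222.34 ≈ 22.8 mL/min
|40.7 − 22.8| = 17.9 mL/min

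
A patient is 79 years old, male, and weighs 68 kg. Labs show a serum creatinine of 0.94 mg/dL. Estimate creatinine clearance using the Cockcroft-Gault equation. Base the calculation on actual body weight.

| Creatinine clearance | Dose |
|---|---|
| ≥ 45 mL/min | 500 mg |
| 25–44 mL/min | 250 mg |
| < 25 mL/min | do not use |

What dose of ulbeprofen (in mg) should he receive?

500 mg

CrCl = (140 − 79) × 68 / (72 × 0.94) = 4148.0 / 67.68 ≈ 61.3 mL/min
CrCl ≈ 61 mL/min → bracket ≥ 45 mL/min.
Dose for this bracket: 500 mg.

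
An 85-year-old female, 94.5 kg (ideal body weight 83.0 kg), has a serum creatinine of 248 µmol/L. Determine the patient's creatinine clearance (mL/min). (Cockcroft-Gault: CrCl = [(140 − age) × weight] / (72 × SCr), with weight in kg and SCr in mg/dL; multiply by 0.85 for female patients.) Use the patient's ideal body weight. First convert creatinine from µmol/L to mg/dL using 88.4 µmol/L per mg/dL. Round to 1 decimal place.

SCr = 248 / 88.4 = 2.805 mg/dL
CrCl = (140 − 85) × 83 / (72 × 2.805) × 0.85 = 4565.0 / 201.96 × 0.85 ≈ 19.2 mL/min

19.2 mL/min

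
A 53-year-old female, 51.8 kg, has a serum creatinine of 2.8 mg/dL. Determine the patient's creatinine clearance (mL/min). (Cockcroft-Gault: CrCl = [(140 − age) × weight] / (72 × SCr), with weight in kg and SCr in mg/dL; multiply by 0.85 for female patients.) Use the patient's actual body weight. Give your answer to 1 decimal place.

CrCl = (140 − 53) × 51.8 / (72 × 2.8) × 0.85 = 4506.6 / 201.60 × 0.85 ≈ 19.0 mL/min

19.0 mL/min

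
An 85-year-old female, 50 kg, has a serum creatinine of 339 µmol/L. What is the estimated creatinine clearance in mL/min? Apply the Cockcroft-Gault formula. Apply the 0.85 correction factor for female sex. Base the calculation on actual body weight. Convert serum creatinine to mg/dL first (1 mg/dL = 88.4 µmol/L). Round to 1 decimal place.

SCr = 339 / 88.4 = 3.835 mg/dL
CrCl = (140 − 85) × 50 / (72 × 3.835) × 0.85 = 2750.0 / 276.12 × 0.85 ≈ 8.5 mL/min

8.5 mL/min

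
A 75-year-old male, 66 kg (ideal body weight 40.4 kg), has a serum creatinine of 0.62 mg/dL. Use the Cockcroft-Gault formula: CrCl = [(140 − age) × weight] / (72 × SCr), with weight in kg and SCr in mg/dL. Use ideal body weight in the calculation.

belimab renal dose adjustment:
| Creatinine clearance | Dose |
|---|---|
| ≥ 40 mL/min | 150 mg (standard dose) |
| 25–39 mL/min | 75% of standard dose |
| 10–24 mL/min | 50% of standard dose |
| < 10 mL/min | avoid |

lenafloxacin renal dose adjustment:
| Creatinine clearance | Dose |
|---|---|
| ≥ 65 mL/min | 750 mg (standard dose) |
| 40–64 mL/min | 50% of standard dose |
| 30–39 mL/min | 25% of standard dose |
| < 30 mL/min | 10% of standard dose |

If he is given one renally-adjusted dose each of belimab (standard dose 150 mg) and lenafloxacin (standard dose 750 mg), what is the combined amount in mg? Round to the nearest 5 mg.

525 mg

CrCl = (140 − 75) × 40.4 / (72 × 0.62) = 2626.0 / 44.64 ≈ 58.8 mL/min
CrCl ≈ 59 mL/min.
belimab: ≥ 40 mL/min → 100% of 150 mg = 150 mg.
lenafloxacin: 40–64 mL/min → 50% of 750 mg = 375 mg.
Total = 150 + 375 = 525 mg.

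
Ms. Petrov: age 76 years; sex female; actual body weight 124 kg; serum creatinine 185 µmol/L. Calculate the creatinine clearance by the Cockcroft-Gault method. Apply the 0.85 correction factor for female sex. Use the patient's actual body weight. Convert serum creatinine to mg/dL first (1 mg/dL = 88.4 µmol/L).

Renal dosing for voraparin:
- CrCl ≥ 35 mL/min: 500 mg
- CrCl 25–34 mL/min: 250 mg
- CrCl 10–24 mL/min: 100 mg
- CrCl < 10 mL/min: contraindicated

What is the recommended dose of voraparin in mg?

500 mg

SCr = 185 / 88.4 = 2.093 mg/dL
CrCl = (140 − 76) × 124 / (72 × 2.093) × 0.85 = 7936.0 / 150.70 × 0.85 ≈ 44.8 mL/min
CrCl ≈ 45 mL/min → bracket ≥ 35 mL/min.
Dose for this bracket: 500 mg.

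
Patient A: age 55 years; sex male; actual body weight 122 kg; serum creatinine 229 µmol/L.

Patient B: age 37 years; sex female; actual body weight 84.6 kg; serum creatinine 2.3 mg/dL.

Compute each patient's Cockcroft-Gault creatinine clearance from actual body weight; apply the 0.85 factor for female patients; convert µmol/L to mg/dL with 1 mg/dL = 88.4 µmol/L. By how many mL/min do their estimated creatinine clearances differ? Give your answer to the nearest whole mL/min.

11 mL/min

Patient A: SCr = 229 / 88.4 = 2.59 mg/dL
Patient A: CrCl = (140 − 55) × 122 / (72 × 2.59) = 10370.0 / 186.48 ≈ 55.6 mL/min
Patient B: CrCl = (140 − 37) × 84.6 / (72 × 2.3) × 0.85 = 8713.8 / 165.60 × 0.85 ≈ 44.7 mL/min
|55.6 − 44.7| = 10.9 mL/min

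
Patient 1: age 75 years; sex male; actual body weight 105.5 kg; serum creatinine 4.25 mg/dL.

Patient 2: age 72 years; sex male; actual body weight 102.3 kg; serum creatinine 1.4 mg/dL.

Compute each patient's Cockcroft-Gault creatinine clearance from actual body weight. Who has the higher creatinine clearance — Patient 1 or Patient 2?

Patient 1: CrCl = (140 − 75) × 105.5 / (72 × 4.25) = 6857.5 / 306.00 ≈ 22.4 mL/min
Patient 2: CrCl = (140 − 72) × 102.3 / (72 × 1.4) = 6956.4 / 100.80 ≈ 69.0 mL/min
22.4 vs 69.0 mL/min → Patient 2 is higher.

Patient 2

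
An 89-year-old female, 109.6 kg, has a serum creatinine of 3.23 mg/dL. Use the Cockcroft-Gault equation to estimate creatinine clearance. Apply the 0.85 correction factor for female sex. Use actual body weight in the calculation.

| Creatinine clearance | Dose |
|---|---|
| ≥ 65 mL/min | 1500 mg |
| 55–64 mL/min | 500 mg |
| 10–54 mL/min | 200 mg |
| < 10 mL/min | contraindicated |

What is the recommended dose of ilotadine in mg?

CrCl = (140 − 89) × 109.6 / (72 × 3.23) × 0.85 = 5589.6 / 232.56 × 0.85 ≈ 20.4 mL/min
CrCl ≈ 20 mL/min → bracket 10–54 mL/min.
Dose for this bracket: 200 mg.

200 mg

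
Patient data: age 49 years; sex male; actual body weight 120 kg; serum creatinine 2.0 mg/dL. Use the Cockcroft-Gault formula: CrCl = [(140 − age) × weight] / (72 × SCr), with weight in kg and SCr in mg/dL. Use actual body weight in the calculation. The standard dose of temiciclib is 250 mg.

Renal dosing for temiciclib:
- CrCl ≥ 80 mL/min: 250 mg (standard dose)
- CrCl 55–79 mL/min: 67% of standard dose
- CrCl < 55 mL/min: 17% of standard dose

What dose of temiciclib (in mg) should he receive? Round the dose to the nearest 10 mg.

CrCl = (140 − 49) × 120 / (72 × 2) = 10920.0 / 144.00 ≈ 75.8 mL/min
CrCl ≈ 76 mL/min → bracket 55–79 mL/min.
67% of 250 mg = 167.5 mg → 170 mg

170 mg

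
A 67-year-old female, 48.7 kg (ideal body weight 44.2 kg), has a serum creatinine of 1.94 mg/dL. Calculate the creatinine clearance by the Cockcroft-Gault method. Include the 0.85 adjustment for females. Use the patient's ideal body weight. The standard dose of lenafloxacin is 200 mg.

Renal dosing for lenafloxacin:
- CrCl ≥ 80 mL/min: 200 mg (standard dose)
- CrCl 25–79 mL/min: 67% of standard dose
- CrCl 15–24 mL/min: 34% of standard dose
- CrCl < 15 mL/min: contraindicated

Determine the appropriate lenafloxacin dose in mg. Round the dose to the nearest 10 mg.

70 mg

CrCl = (140 − 67) × 44.2 / (72 × 1.94) × 0.85 = 3226.6 / 139.68 × 0.85 ≈ 19.6 mL/min
CrCl ≈ 20 mL/min → bracket 15–24 mL/min.
34% of 200 mg = 68 mg → 70 mg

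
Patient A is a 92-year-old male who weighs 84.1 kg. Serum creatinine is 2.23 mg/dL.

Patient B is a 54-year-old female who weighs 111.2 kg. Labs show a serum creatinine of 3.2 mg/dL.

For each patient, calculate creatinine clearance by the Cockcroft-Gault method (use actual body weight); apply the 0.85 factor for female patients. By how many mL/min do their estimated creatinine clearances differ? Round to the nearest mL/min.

Patient A: CrCl = (140 − 92) × 84.1 / (72 × 2.23) = 4036.8 / 160.56 ≈ 25.1 mL/min
Patient B: CrCl = (140 − 54) × 111.2 / (72 × 3.2) × 0.85 = 9563.2 / 230.40 × 0.85 ≈ 35.3 mL/min
|25.1 − 35.3| = 10.2 mL/min

10 mL/min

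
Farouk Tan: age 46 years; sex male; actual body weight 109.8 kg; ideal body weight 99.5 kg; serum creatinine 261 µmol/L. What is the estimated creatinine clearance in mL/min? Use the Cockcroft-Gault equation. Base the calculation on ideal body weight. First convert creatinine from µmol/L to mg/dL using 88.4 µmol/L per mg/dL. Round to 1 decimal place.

44.0 mL/min

SCr = 261 / 88.4 = 2.952 mg/dL
CrCl = (140 − 46) × 99.5 / (72 × 2.952) = 9353.0 / 212.54 ≈ 44.0 mL/min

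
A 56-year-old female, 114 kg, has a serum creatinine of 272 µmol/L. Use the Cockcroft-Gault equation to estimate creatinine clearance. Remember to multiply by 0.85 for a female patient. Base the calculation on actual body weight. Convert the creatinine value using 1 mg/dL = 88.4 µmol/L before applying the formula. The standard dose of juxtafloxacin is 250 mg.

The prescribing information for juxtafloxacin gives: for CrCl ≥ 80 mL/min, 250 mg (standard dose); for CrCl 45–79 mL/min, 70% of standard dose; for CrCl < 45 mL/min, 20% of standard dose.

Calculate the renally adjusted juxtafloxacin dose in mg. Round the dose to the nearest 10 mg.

50 mg

SCr = 272 / 88.4 = 3.077 mg/dL
CrCl = (140 − 56) × 114 / (72 × 3.077) × 0.85 = 9576.0 / 221.54 × 0.85 ≈ 36.7 mL/min
CrCl ≈ 37 mL/min → bracket < 45 mL/min.
20% of 250 mg = 50 mg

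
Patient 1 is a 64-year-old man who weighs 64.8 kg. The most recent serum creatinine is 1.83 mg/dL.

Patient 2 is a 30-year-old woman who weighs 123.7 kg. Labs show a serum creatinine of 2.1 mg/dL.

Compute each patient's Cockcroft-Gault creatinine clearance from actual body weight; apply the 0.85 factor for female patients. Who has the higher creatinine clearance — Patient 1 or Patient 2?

Patient 2

Patient 1: CrCl = (140 − 64) × 64.8 / (72 × 1.83) = 4924.8 / 131.76 ≈ 37.4 mL/min
Patient 2: CrCl = (140 − 30) × 123.7 / (72 × 2.1) × 0.85 = 13607.0 / 151.20 × 0.85 ≈ 76.5 mL/min
37.4 vs 76.5 mL/min → Patient 2 is higher.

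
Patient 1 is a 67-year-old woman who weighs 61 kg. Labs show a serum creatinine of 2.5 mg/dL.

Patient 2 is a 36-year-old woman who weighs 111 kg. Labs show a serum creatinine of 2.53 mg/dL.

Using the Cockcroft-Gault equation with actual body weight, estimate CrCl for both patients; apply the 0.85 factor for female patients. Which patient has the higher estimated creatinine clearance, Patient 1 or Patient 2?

Patient 2

Patient 1: CrCl = (140 − 67) × 61 / (72 × 2.5) × 0.85 = 4453.0 / 180.00 × 0.85 ≈ 21.0 mL/min
Patient 2: CrCl = (140 − 36) × 111 / (72 × 2.53) × 0.85 = 11544.0 / 182.16 × 0.85 ≈ 53.9 mL/min
21.0 vs 53.9 mL/min → Patient 2 is higher.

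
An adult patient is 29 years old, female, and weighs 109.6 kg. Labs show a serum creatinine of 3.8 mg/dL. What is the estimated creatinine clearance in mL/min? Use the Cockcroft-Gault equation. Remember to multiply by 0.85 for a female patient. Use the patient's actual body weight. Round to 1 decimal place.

37.8 mL/min

CrCl = (140 − 29) × 109.6 / (72 × 3.8) × 0.85 = 12165.6 / 273.60 × 0.85 ≈ 37.8 mL/min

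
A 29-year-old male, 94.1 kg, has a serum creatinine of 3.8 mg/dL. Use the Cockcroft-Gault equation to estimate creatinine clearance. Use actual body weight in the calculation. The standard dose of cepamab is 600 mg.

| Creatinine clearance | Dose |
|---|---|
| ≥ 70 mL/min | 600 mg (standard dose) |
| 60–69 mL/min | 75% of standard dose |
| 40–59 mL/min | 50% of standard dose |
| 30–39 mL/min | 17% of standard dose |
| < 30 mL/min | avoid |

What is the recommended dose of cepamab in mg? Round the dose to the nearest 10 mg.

100 mg

CrCl = (140 − 29) × 94.1 / (72 × 3.8) = 10445.1 / 273.60 ≈ 38.2 mL/min
CrCl ≈ 38 mL/min → bracket 30–39 mL/min.
17% of 600 mg = 102 mg → 100 mg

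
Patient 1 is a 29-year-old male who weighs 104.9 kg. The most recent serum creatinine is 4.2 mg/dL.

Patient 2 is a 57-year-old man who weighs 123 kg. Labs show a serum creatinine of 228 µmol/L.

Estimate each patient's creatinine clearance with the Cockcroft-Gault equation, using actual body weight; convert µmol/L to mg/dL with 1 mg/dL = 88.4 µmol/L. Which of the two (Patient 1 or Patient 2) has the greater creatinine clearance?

Patient 2

Patient 1: CrCl = (140 − 29) × 104.9 / (72 × 4.2) = 11643.9 / 302.40 ≈ 38.5 mL/min
Patient 2: SCr = 228 / 88.4 = 2.579 mg/dL
Patient 2: CrCl = (140 − 57) × 123 / (72 × 2.579) = 10209.0 / 185.69 ≈ 55.0 mL/min
38.5 vs 55.0 mL/min → Patient 2 is higher.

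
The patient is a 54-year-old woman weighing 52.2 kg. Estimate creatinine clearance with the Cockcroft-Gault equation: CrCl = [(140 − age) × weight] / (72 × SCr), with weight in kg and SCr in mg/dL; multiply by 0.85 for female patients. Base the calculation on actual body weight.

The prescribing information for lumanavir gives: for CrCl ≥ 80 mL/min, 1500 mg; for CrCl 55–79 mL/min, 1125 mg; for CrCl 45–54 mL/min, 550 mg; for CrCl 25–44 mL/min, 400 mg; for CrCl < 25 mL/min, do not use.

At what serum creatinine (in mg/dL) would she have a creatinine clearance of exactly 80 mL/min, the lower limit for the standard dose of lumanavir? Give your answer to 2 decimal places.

Standard dose requires CrCl ≥ 80 mL/min.
Set (140 − 54) × 52.2 × 0.85 / (72 × SCr) = 80
SCr = (140 − 54) × 52.2 × 0.85 / (72 × 80) = 0.662 mg/dL

0.66 mg/dL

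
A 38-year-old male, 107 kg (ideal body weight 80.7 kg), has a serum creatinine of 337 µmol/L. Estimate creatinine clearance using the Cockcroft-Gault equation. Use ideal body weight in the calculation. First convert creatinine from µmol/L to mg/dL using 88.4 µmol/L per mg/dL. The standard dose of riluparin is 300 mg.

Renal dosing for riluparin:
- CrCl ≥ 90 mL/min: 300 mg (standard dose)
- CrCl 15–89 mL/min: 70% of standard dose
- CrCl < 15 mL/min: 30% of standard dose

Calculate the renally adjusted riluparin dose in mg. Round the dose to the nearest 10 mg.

SCr = 337 / 88.4 = 3.812 mg/dL
CrCl = (140 − 38) × 80.7 / (72 × 3.812) = 8231.4 / 274.46 ≈ 30.0 mL/min
CrCl ≈ 30 mL/min → bracket 15–89 mL/min.
70% of 300 mg = 210 mg

210 mg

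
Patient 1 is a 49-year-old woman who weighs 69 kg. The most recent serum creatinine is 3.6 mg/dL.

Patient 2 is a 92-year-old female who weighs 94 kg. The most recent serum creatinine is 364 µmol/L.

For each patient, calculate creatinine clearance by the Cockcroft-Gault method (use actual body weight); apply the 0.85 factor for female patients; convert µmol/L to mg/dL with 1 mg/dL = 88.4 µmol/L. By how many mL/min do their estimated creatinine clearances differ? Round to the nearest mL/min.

8 mL/min

Patient 1: CrCl = (140 − 49) × 69 / (72 × 3.6) × 0.85 = 6279.0 / 259.20 × 0.85 ≈ 20.6 mL/min
Patient 2: SCr = 364 / 88.4 = 4.118 mg/dL
Patient 2: CrCl = (140 − 92) × 94 / (72 × 4.118) × 0.85 = 4512.0 / 296.50 × 0.85 ≈ 12.9 mL/min
|20.6 − 12.9| = 7.7 mL/min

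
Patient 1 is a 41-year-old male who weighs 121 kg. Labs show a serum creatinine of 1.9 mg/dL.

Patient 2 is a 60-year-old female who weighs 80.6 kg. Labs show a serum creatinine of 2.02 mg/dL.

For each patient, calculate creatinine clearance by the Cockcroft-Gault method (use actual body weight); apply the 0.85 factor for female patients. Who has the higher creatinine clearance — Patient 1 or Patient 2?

Patient 1: CrCl = (140 − 41) × 121 / (72 × 1.9) = 11979.0 / 136.80 ≈ 87.6 mL/min
Patient 2: CrCl = (140 − 60) × 80.6 / (72 × 2.02) × 0.85 = 6448.0 / 145.44 × 0.85 ≈ 37.7 mL/min
87.6 vs 37.7 mL/min → Patient 1 is higher.

Patient 1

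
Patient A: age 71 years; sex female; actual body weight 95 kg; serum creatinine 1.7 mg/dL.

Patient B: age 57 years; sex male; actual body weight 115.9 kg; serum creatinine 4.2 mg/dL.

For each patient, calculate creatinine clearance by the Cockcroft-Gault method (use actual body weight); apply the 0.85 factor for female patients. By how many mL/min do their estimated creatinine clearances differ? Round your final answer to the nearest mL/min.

14 mL/min

Patient A: CrCl = (140 − 71) × 95 / (72 × 1.7) × 0.85 = 6555.0 / 122.40 × 0.85 ≈ 45.5 mL/min
Patient B: CrCl = (140 − 57) × 115.9 / (72 × 4.2) = 9619.7 / 302.40 ≈ 31.8 mL/min
|45.5 − 31.8| = 13.7 mL/min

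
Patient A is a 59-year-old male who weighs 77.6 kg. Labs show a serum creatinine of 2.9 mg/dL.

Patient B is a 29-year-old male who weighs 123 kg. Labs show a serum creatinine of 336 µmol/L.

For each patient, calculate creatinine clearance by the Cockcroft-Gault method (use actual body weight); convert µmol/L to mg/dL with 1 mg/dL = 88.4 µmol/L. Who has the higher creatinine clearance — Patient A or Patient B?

Patient A: CrCl = (140 − 59) × 77.6 / (72 × 2.9) = 6285.6 / 208.80 ≈ 30.1 mL/min
Patient B: SCr = 336 / 88.4 = 3.801 mg/dL
Patient B: CrCl = (140 − 29) × 123 / (72 × 3.801) = 13653.0 / 273.67 ≈ 49.9 mL/min
30.1 vs 49.9 mL/min → Patient B is higher.

Patient B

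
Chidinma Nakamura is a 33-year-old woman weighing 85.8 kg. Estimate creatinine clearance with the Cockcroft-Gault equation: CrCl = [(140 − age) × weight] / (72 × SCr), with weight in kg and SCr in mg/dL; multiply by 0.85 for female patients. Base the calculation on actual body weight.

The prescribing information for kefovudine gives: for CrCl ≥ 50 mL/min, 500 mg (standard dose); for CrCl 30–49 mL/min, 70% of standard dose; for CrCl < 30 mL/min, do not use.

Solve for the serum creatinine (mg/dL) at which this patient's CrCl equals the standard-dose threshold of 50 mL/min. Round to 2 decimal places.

2.17 mg/dL

Standard dose requires CrCl ≥ 50 mL/min.
Set (140 − 33) × 85.8 × 0.85 / (72 × SCr) = 50
SCr = (140 − 33) × 85.8 × 0.85 / (72 × 50) = 2.168 mg/dL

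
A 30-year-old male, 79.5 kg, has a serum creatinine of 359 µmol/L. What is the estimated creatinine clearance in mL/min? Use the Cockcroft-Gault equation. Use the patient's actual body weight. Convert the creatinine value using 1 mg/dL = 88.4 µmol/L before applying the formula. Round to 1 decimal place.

29.9 mL/min

SCr = 359 / 88.4 = 4.061 mg/dL
CrCl = (140 − 30) × 79.5 / (72 × 4.061) = 8745.0 / 292.39 ≈ 29.9 mL/min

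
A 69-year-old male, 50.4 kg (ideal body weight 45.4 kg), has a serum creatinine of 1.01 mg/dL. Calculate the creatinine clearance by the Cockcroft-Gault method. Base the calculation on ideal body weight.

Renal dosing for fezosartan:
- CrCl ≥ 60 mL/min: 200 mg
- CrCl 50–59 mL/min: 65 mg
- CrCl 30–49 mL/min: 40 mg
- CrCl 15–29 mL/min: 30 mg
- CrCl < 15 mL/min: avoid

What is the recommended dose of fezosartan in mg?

CrCl = (140 − 69) × 45.4 / (72 × 1.01) = 3223.4 / 72.72 ≈ 44.3 mL/min
CrCl ≈ 44 mL/min → bracket 30–49 mL/min.
Dose for this bracket: 40 mg.

40 mg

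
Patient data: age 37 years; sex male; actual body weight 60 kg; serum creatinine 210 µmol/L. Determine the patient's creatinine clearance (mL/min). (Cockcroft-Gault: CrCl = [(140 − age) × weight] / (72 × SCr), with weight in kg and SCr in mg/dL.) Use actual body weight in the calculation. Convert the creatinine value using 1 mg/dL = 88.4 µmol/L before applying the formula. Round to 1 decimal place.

36.1 mL/min

SCr = 210 / 88.4 = 2.376 mg/dL
CrCl = (140 − 37) × 60 / (72 × 2.376) = 6180.0 / 171.07 ≈ 36.1 mL/min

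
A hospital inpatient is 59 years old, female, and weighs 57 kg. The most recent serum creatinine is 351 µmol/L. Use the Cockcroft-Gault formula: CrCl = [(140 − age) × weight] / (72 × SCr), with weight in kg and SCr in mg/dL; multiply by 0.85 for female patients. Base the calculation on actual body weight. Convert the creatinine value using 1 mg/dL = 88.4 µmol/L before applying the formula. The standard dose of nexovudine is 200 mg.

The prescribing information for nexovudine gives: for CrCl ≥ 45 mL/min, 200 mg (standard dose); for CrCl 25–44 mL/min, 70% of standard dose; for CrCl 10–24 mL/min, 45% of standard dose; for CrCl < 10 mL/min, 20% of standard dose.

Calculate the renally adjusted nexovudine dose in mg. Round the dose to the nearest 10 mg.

SCr = 351 / 88.4 = 3.971 mg/dL
CrCl = (140 − 59) × 57 / (72 × 3.971) × 0.85 = 4617.0 / 285.91 × 0.85 ≈ 13.7 mL/min
CrCl ≈ 14 mL/min → bracket 10–24 mL/min.
45% of 200 mg = 90 mg

90 mg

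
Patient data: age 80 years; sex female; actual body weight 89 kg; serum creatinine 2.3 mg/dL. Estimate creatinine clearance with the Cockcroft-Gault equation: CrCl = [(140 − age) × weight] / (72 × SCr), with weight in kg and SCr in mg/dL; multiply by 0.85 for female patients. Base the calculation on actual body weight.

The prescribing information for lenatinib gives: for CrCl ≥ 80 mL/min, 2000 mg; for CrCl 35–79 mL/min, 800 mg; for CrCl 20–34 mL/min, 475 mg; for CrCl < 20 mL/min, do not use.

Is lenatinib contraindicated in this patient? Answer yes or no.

no

CrCl = (140 − 80) × 89 / (72 × 2.3) × 0.85 = 5340.0 / 165.60 × 0.85 ≈ 27.4 mL/min
CrCl ≈ 27 mL/min, which is ≥ 20 mL/min.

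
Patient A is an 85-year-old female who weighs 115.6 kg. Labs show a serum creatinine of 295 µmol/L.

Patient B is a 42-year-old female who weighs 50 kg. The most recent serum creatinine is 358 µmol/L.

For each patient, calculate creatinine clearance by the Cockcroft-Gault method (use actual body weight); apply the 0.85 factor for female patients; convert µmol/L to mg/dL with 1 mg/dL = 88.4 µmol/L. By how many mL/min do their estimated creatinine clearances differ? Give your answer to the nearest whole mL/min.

Patient A: SCr = 295 / 88.4 = 3.337 mg/dL
Patient A: CrCl = (140 − 85) × 115.6 / (72 × 3.337) × 0.85 = 6358.0 / 240.26 × 0.85 ≈ 22.5 mL/min
Patient B: SCr = 358 / 88.4 = 4.05 mg/dL
Patient B: CrCl = (140 − 42) × 50 / (72 × 4.05) × 0.85 = 4900.0 / 291.60 × 0.85 ≈ 14.3 mL/min
|22.5 − 14.3| = 8.2 mL/min

8 mL/min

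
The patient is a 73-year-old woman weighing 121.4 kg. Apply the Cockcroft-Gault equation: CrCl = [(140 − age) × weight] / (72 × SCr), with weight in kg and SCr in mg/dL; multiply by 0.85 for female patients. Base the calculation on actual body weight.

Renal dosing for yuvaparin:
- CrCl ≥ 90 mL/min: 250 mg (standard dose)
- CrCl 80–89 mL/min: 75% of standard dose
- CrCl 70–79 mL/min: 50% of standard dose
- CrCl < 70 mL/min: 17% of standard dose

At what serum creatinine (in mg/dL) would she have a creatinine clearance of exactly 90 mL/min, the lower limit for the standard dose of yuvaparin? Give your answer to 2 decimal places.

Standard dose requires CrCl ≥ 90 mL/min.
Set (140 − 73) × 121.4 × 0.85 / (72 × SCr) = 90
SCr = (140 − 73) × 121.4 × 0.85 / (72 × 90) = 1.067 mg/dL

1.07 mg/dL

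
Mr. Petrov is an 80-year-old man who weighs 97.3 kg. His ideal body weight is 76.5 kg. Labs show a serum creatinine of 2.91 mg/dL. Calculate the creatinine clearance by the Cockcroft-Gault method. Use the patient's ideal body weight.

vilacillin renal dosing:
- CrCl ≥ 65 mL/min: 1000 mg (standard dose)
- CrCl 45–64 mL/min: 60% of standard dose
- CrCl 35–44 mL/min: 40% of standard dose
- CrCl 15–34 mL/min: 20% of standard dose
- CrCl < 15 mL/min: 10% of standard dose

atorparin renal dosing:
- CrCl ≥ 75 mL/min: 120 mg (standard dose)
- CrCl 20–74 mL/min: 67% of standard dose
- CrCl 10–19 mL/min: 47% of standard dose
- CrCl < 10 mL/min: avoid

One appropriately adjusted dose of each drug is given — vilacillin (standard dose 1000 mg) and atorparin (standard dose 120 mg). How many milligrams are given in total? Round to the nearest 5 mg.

280 mg

CrCl = (140 − 80) × 76.5 / (72 × 2.91) = 4590.0 / 209.52 ≈ 21.9 mL/min
CrCl ≈ 22 mL/min.
vilacillin: 15–34 mL/min → 20% of 1000 mg = 200 mg.
atorparin: 20–74 mL/min → 67% of 120 mg = 80.4 mg.
Total = 200 + 80.4 = 280.4 mg.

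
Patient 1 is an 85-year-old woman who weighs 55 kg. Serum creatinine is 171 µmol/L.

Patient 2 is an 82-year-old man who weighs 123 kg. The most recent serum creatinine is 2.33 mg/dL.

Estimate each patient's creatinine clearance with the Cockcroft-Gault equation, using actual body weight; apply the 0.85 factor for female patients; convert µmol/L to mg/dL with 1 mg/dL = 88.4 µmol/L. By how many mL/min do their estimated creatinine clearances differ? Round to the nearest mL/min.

24 mL/min

Patient 1: SCr = 171 / 88.4 = 1.934 mg/dL
Patient 1: CrCl = (140 − 85) × 55 / (72 × 1.934) × 0.85 = 3025.0 / 139.25 × 0.85 ≈ 18.5 mL/min
Patient 2: CrCl = (140 − 82) × 123 / (72 × 2.33) = 7134.0 / 167.76 ≈ 42.5 mL/min
|18.5 − 42.5| = 24.0 mL/min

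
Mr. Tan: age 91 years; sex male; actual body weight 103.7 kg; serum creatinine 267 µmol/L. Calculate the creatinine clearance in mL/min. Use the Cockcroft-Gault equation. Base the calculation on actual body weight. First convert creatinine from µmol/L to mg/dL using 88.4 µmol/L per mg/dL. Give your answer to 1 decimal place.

23.4 mL/min

SCr = 267 / 88.4 = 3.02 mg/dL
CrCl = (140 − 91) × 103.7 / (72 × 3.02) = 5081.3 / 217.44 ≈ 23.4 mL/min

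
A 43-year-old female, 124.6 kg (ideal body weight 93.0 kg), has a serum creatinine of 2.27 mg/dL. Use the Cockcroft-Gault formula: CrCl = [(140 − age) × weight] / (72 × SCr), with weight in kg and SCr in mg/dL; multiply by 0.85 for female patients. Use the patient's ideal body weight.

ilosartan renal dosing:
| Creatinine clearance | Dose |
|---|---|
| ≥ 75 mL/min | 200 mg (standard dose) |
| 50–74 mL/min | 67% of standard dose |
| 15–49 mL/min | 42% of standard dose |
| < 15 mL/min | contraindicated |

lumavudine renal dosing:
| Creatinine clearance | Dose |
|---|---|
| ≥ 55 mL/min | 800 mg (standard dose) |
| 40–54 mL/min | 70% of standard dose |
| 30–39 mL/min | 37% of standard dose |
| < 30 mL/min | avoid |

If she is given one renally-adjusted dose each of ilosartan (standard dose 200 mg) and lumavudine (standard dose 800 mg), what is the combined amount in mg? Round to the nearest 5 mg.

CrCl = (140 − 43) × 93 / (72 × 2.27) × 0.85 = 9021.0 / 163.44 × 0.85 ≈ 46.9 mL/min
CrCl ≈ 47 mL/min.
ilosartan: 15–49 mL/min → 42% of 200 mg = 84 mg.
lumavudine: 40–54 mL/min → 70% of 800 mg = 560 mg.
Total = 84 + 560 = 644 mg.

645 mg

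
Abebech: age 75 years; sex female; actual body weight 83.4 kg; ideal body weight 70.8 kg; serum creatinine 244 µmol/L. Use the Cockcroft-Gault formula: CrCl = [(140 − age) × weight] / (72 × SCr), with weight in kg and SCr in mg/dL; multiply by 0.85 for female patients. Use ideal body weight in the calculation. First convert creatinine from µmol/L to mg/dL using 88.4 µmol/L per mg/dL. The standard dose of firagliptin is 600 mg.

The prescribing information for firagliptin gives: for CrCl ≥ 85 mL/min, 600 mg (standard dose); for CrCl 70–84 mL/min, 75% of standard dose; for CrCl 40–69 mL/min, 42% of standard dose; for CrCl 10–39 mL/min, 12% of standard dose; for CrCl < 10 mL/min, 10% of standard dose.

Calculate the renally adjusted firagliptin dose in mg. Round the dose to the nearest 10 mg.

SCr = 244 / 88.4 = 2.76 mg/dL
CrCl = (140 − 75) × 70.8 / (72 × 2.76) × 0.85 = 4602.0 / 198.72 × 0.85 ≈ 19.7 mL/min
CrCl ≈ 20 mL/min → bracket 10–39 mL/min.
12% of 600 mg = 72 mg → 70 mg

70 mg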